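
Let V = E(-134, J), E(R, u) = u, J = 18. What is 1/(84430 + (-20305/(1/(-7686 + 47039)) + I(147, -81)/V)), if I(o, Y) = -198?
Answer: -1/798978246 ≈ -1.2516e-9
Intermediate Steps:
V = 18
1/(84430 + (-20305/(1/(-7686 + 47039)) + I(147, -81)/V)) = 1/(84430 + (-20305/(1/(-7686 + 47039)) - 198/18)) = 1/(84430 + (-20305/(1/39353) - 198*1/18)) = 1/(84430 + (-20305/1/39353 - 11)) = 1/(84430 + (-20305*39353 - 11)) = 1/(84430 + (-799062665 - 11)) = 1/(84430 - 799062676) = 1/(-798978246) = -1/798978246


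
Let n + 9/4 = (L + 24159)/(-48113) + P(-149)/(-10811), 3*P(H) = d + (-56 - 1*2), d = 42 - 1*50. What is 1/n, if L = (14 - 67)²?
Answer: -2080598572/5843317035 ≈ -0.35606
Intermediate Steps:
d = -8 (d = 42 - 50 = -8)
P(H) = -22 (P(H) = (-8 + (-56 - 1*2))/3 = (-8 + (-56 - 2))/3 = (-8 - 58)/3 = (⅓)*(-66) = -22)
L = 2809 (L = (-53)² = 2809)
n = -5843317035/2080598572 (n = -9/4 + ((2809 + 24159)/(-48113) - 22/(-10811)) = -9/4 + (26968*(-1/48113) - 22*(-1/10811)) = -9/4 + (-26968/48113 + 22/10811) = -9/4 - 290492562/520149643 = -5843317035/2080598572 ≈ -2.8085)
1/n = 1/(-5843317035/2080598572) = -2080598572/5843317035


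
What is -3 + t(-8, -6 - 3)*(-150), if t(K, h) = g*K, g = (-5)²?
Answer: 29997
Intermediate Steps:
g = 25
t(K, h) = 25*K
-3 + t(-8, -6 - 3)*(-150) = -3 + (25*(-8))*(-150) = -3 - 200*(-150) = -3 + 30000 = 29997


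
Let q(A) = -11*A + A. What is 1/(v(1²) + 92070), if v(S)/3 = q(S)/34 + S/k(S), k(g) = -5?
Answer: 85/7825824 ≈ 1.0861e-5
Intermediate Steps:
q(A) = -10*A
v(S) = -126*S/85 (v(S) = 3*(-10*S/34 + S/(-5)) = 3*(-10*S*(1/34) + S*(-⅕)) = 3*(-5*S/17 - S/5) = 3*(-42*S/85) = -126*S/85)
1/(v(1²) + 92070) = 1/(-126/85*1² + 92070) = 1/(-126/85*1 + 92070) = 1/(-126/85 + 92070) = 1/(7825824/85) = 85/7825824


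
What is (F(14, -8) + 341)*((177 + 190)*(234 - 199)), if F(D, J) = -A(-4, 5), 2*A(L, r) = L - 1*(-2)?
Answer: 4392990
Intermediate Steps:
A(L, r) = 1 + L/2 (A(L, r) = (L - 1*(-2))/2 = (L + 2)/2 = (2 + L)/2 = 1 + L/2)
F(D, J) = 1 (F(D, J) = -(1 + (½)*(-4)) = -(1 - 2) = -1*(-1) = 1)
(F(14, -8) + 341)*((177 + 190)*(234 - 199)) = (1 + 341)*((177 + 190)*(234 - 199)) = 342*(367*35) = 342*12845 = 4392990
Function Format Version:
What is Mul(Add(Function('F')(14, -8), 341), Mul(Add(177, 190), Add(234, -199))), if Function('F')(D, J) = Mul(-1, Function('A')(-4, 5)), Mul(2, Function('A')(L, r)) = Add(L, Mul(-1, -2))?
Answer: 4392990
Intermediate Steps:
Function('A')(L, r) = Add(1, Mul(Rational(1, 2), L)) (Function('A')(L, r) = Mul(Rational(1, 2), Add(L, Mul(-1, -2))) = Mul(Rational(1, 2), Add(L, 2)) = Mul(Rational(1, 2), Add(2, L)) = Add(1, Mul(Rational(1, 2), L)))
Function('F')(D, J) = 1 (Function('F')(D, J) = Mul(-1, Add(1, Mul(Rational(1, 2), -4))) = Mul(-1, Add(1, -2)) = Mul(-1, -1) = 1)
Mul(Add(Function('F')(14, -8), 341), Mul(Add(177, 190), Add(234, -199))) = Mul(Add(1, 341), Mul(Add(177, 190), Add(234, -199))) = Mul(342, Mul(367, 35)) = Mul(342, 12845) = 4392990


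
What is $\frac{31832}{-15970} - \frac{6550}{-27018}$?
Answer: $- \frac{188858369}{107869365} \approx -1.7508$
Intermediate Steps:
$\frac{31832}{-15970} - \frac{6550}{-27018} = 31832 \left(- \frac{1}{15970}\right) - - \frac{3275}{13509} = - \frac{15916}{7985} + \frac{3275}{13509} = - \frac{188858369}{107869365}$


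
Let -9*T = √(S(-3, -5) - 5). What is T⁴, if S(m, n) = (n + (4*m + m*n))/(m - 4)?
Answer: 121/35721 ≈ 0.0033874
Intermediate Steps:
S(m, n) = (n + 4*m + m*n)/(-4 + m)
T = -I*√231/63 (T = -√((-5 + 4*(-3) - 3*(-5))/(-4 - 3) - 5)/9 = -√((-5 - 12 + 15)/(-7) - 5)/9 = -√(-⅐*(-2) - 5)/9 = -√(2/7 - 5)/9 = -I*√231/63 ≈ -0.24125*I)
T⁴ = (-I*√231/63)⁴ = 121/35721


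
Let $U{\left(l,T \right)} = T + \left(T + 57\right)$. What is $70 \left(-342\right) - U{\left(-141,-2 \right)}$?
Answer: $-23993$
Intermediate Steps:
$U{\left(l,T \right)} = 57 + 2 T$ ($U{\left(l,T \right)} = T + \left(57 + T\right) = 57 + 2 T$)
$70 \left(-342\right) - U{\left(-141,-2 \right)} = 70 \left(-342\right) - \left(57 + 2 \left(-2\right)\right) = -23940 - \left(57 - 4\right) = -23940 - 53 = -23993$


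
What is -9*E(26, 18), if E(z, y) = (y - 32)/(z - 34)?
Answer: -63/4 ≈ -15.750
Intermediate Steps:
E(z, y) = (-32 + y)/(-34 + z)
-9*E(26, 18) = -9*(-32 + 18)/(-34 + 26) = -9*(-14)/(-8) = -(-9)*(-14)/8 = -9*7/4 = -63/4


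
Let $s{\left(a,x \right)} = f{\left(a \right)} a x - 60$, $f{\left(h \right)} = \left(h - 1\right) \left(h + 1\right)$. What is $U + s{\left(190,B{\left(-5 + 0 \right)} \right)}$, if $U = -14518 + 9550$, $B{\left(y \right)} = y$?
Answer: $-34299078$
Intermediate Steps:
$f{\left(h \right)} = \left(1 + h\right) \left(-1 + h\right)$ ($f{\left(h \right)} = \left(-1 + h\right) \left(1 + h\right) = \left(1 + h\right) \left(-1 + h\right)$)
$U = -4968$
$s{\left(a,x \right)} = -60 + a x \left(-1 + a^{2}\right)$ ($s{\left(a,x \right)} = \left(-1 + a^{2}\right) a x - 60 = a \left(-1 + a^{2}\right) x - 60 = a x \left(-1 + a^{2}\right) - 60 = -60 + a x \left(-1 + a^{2}\right)$)
$U + s{\left(190,B{\left(-5 + 0 \right)} \right)} = -4968 + \left(-60 + 190 \left(-5 + 0\right) \left(-1 + 190^{2}\right)\right) = -4968 + \left(-60 + 190 \left(-5\right) \left(-1 + 36100\right)\right) = -4968 + \left(-60 + 190 \left(-5\right) 36099\right) = -4968 - 34294110 = -34299078$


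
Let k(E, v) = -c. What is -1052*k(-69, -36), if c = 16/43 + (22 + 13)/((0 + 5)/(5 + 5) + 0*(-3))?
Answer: 3183352/43 ≈ 74032.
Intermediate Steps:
c = 3026/43 (c = 16*(1/43) + 35/(5/10 + 0) = 16/43 + 35/(5*(⅒) + 0) = 16/43 + 35/(½ + 0) = 16/43 + 35/(½) = 16/43 + 35*2 = 16/43 + 70 = 3026/43 ≈ 70.372)
k(E, v) = -3026/43 (k(E, v) = -1*3026/43 = -3026/43)
-1052*k(-69, -36) = -1052*(-3026/43) = 3183352/43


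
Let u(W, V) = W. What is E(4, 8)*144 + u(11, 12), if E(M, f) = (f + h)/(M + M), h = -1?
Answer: 137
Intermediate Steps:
E(M, f) = (-1 + f)/(2*M) (E(M, f) = (f - 1)/(M + M) = (-1 + f)/((2*M)) = (-1 + f)*(1/(2*M)) = (-1 + f)/(2*M))
E(4, 8)*144 + u(11, 12) = ((1/2)*(-1 + 8)/4)*144 + 11 = ((1/2)*(1/4)*7)*144 + 11 = (7/8)*144 + 11 = 126 + 11 = 137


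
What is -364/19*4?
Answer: -1456/19 ≈ -76.632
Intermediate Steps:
-364/19*4 = -1456/19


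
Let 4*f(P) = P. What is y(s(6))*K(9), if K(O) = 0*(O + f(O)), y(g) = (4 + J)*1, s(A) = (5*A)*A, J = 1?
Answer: 0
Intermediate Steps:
f(P) = P/4
s(A) = 5*A**2
y(g) = 5 (y(g) = (4 + 1)*1 = 5*1 = 5)
K(O) = 0 (K(O) = 0*(O + O/4) = 0*(5*O/4) = 0)
y(s(6))*K(9) = 5*0 = 0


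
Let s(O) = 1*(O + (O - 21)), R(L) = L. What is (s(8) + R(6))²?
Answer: 1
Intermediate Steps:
s(O) = -21 + 2*O (s(O) = 1*(O + (-21 + O)) = 1*(-21 + 2*O) = -21 + 2*O)
(s(8) + R(6))² = ((-21 + 2*8) + 6)² = ((-21 + 16) + 6)² = (-5 + 6)² = 1² = 1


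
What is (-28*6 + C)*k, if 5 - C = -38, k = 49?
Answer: -6125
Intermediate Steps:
C = 43 (C = 5 - 1*(-38) = 5 + 38 = 43)
(-28*6 + C)*k = (-28*6 + 43)*49 = (-168 + 43)*49 = -125*49 = -6125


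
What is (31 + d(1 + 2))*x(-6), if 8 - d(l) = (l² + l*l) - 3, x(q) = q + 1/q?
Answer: -148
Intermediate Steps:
d(l) = 11 - 2*l² (d(l) = 8 - ((l² + l*l) - 3) = 8 - ((l² + l²) - 3) = 8 - (2*l² - 3) = 8 - (-3 + 2*l²) = 8 + (3 - 2*l²) = 11 - 2*l²)
(31 + d(1 + 2))*x(-6) = (31 + (11 - 2*(1 + 2)²))*(-6 + 1/(-6)) = (31 + (11 - 2*3²))*(-6 - ⅙) = (31 + (11 - 2*9))*(-37/6) = (31 + (11 - 18))*(-37/6) = (31 - 7)*(-37/6) = 24*(-37/6) = -148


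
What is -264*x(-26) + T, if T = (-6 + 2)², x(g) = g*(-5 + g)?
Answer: -212768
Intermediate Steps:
T = 16 (T = (-4)² = 16)
-264*x(-26) + T = -(-6864)*(-5 - 26) + 16 = -(-6864)*(-31) + 16 = -264*806 + 16 = -212784 + 16 = -212768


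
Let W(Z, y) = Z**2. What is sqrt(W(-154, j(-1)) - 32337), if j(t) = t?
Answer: I*sqrt(8621) ≈ 92.849*I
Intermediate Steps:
sqrt(W(-154, j(-1)) - 32337) = sqrt((-154)**2 - 32337) = sqrt(23716 - 32337) = sqrt(-8621) = I*sqrt(8621)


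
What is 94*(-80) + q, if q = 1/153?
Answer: -1150559/153 ≈ -7520.0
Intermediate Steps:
q = 1/153 ≈ 0.0065359
94*(-80) + q = 94*(-80) + 1/153 = -7520 + 1/153 = -1150559/153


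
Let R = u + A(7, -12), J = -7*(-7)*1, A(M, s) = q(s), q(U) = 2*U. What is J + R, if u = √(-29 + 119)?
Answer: 25 + 3*√10 ≈ 34.487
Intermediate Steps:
A(M, s) = 2*s
u = 3*√10 (u = √90 = 3*√10 ≈ 9.4868)
J = 49 (J = 49*1 = 49)
R = -24 + 3*√10 (R = 3*√10 + 2*(-12) = 3*√10 - 24 = -24 + 3*√10 ≈ -14.513)
J + R = 49 + (-24 + 3*√10) = 25 + 3*√10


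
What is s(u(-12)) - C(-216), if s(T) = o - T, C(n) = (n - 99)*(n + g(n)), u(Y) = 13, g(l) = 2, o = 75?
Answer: -67348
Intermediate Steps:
C(n) = (-99 + n)*(2 + n) (C(n) = (n - 99)*(n + 2) = (-99 + n)*(2 + n))
s(T) = 75 - T
s(u(-12)) - C(-216) = (75 - 1*13) - (-198 + (-216)² - 97*(-216)) = (75 - 13) - (-198 + 46656 + 20952) = 62 - 1*67410 = 62 - 67410 = -67348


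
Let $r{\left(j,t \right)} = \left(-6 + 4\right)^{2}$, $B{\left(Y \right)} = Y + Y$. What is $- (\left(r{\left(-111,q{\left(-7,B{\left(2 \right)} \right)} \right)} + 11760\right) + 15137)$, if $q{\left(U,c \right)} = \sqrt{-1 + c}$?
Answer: $-26901$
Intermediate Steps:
$B{\left(Y \right)} = 2 Y$
$r{\left(j,t \right)} = 4$ ($r{\left(j,t \right)} = \left(-2\right)^{2} = 4$)
$- (\left(r{\left(-111,q{\left(-7,B{\left(2 \right)} \right)} \right)} + 11760\right) + 15137) = - (\left(4 + 11760\right) + 15137) = - (11764 + 15137) = \left(-1\right) 26901 = -26901$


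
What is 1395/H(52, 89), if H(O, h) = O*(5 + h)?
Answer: 1395/4888 ≈ 0.28539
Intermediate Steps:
1395/H(52, 89) = 1395/((52*(5 + 89))) = 1395/((52*94)) = 1395/4888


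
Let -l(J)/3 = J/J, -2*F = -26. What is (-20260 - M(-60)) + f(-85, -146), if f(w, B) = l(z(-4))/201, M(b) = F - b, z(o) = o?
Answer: -1362312/67 ≈ -20333.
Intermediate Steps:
F = 13 (F = -½*(-26) = 13)
M(b) = 13 - b
l(J) = -3 (l(J) = -3*J/J = -3*1 = -3)
f(w, B) = -1/67 (f(w, B) = -3/201 = -3*1/201 = -1/67)
(-20260 - M(-60)) + f(-85, -146) = (-20260 - (13 - 1*(-60))) - 1/67 = (-20260 - (13 + 60)) - 1/67 = (-20260 - 1*73) - 1/67 = (-20260 - 73) - 1/67 = -20333 - 1/67 = -1362312/67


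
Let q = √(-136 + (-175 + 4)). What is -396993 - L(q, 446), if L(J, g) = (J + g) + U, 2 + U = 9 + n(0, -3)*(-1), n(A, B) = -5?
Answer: -397451 - I*√307 ≈ -3.9745e+5 - 17.521*I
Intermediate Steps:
q = I*√307 (q = √(-136 - 171) = √(-307) = I*√307 ≈ 17.521*I)
U = 12 (U = -2 + (9 - 5*(-1)) = -2 + (9 + 5) = -2 + 14 = 12)
L(J, g) = 12 + J + g (L(J, g) = (J + g) + 12 = 12 + J + g)
-396993 - L(q, 446) = -396993 - (12 + I*√307 + 446) = -396993 - (458 + I*√307) = -396993 + (-458 - I*√307) = -397451 - I*√307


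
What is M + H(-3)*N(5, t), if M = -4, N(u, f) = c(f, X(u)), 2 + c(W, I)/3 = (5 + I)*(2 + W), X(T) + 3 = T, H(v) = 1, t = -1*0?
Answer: 32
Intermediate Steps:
t = 0
X(T) = -3 + T
c(W, I) = -6 + 3*(2 + W)*(5 + I) (c(W, I) = -6 + 3*((5 + I)*(2 + W)) = -6 + 3*((2 + W)*(5 + I)) = -6 + 3*(2 + W)*(5 + I))
N(u, f) = 6 + 6*u + 15*f + 3*f*(-3 + u) (N(u, f) = 24 + 6*(-3 + u) + 15*f + 3*(-3 + u)*f = 24 + (-18 + 6*u) + 15*f + 3*f*(-3 + u) = 6 + 6*u + 15*f + 3*f*(-3 + u))
M + H(-3)*N(5, t) = -4 + 1*(6 + 6*0 + 6*5 + 3*0*5) = -4 + 1*(6 + 0 + 30 + 0) = -4 + 1*36 = -4 + 36 = 32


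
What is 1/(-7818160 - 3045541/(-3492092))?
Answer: -3492092/27301730945179 ≈ -1.2791e-7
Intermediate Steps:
1/(-7818160 - 3045541/(-3492092)) = 1/(-7818160 - 3045541*(-1/3492092)) = 1/(-7818160 + 3045541/3492092) = 1/(-27301730945179/3492092) = -3492092/27301730945179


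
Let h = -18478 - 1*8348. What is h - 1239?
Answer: -28065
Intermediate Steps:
h = -26826 (h = -18478 - 8348 = -26826)
h - 1239 = -26826 - 1239 = -28065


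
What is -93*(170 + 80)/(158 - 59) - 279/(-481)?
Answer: -3718543/15873 ≈ -234.27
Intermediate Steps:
-93*(170 + 80)/(158 - 59) - 279/(-481) = -93/(99/250) - 279*(-1/481) = -93/(99*(1/250)) + 279/481 = -93/99/250 + 279/481 = -93*250/99 + 279/481 = -7750/33 + 279/481 = -3718543/15873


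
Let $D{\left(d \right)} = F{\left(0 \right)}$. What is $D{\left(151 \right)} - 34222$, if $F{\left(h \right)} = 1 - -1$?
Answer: $-34220$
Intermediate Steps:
$F{\left(h \right)} = 2$ ($F{\left(h \right)} = 1 + 1 = 2$)
$D{\left(d \right)} = 2$
$D{\left(151 \right)} - 34222 = 2 - 34222 = -34220$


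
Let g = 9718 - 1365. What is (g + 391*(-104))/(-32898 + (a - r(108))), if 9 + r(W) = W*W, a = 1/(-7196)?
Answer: 232509956/320603389 ≈ 0.72523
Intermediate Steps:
g = 8353
a = -1/7196 ≈ -0.00013897
r(W) = -9 + W² (r(W) = -9 + W*W = -9 + W²)
(g + 391*(-104))/(-32898 + (a - r(108))) = (8353 + 391*(-104))/(-32898 + (-1/7196 - (-9 + 108²))) = (8353 - 40664)/(-32898 + (-1/7196 - (-9 + 11664))) = -32311/(-32898 + (-1/7196 - 1*11655)) = -32311/(-32898 + (-1/7196 - 11655)) = -32311/(-32898 - 83869381/7196) = -32311/(-320603389/7196) = -32311*(-7196/320603389) = 232509956/320603389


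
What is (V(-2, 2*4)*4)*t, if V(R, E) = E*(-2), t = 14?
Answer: -896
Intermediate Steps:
V(R, E) = -2*E
(V(-2, 2*4)*4)*t = (-4*4*4)*14 = (-2*8*4)*14 = -16*4*14 = -64*14 = -896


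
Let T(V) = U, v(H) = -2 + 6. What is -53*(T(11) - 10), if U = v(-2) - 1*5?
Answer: 583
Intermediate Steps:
v(H) = 4
U = -1 (U = 4 - 1*5 = 4 - 5 = -1)
T(V) = -1
-53*(T(11) - 10) = -53*(-1 - 10) = -53*(-11) = 583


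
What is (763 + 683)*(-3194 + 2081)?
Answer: -1609398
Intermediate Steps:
(763 + 683)*(-3194 + 2081) = 1446*(-1113) = -1609398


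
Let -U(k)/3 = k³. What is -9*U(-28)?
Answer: -592704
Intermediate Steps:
U(k) = -3*k³
-9*U(-28) = -(-27)*(-28)³ = -(-27)*(-21952) = -9*65856 = -592704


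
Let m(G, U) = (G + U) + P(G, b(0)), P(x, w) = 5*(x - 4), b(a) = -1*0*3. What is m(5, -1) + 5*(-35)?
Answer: -166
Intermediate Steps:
b(a) = 0 (b(a) = 0*3 = 0)
P(x, w) = -20 + 5*x (P(x, w) = 5*(-4 + x) = -20 + 5*x)
m(G, U) = -20 + U + 6*G (m(G, U) = (G + U) + (-20 + 5*G) = -20 + U + 6*G)
m(5, -1) + 5*(-35) = (-20 - 1 + 6*5) + 5*(-35) = (-20 - 1 + 30) - 175 = 9 - 175 = -166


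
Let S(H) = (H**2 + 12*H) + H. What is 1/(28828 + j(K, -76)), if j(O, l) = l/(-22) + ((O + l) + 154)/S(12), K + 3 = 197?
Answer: 825/23786698 ≈ 3.4683e-5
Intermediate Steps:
K = 194 (K = -3 + 197 = 194)
S(H) = H**2 + 13*H
j(O, l) = 77/150 - 139*l/3300 + O/300 (j(O, l) = l/(-22) + ((O + l) + 154)/((12*(13 + 12))) = l*(-1/22) + (154 + O + l)/((12*25)) = -l/22 + (154 + O + l)/300 = -l/22 + (154 + O + l)*(1/300) = -l/22 + (77/150 + O/300 + l/300) = 77/150 - 139*l/3300 + O/300)
1/(28828 + j(K, -76)) = 1/(28828 + (77/150 - 139/3300*(-76) + (1/300)*194)) = 1/(28828 + (77/150 + 2641/825 + 97/150)) = 1/(28828 + 3598/825) = 1/(23786698/825) = 825/23786698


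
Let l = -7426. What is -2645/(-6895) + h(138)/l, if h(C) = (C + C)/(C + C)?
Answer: 3926975/10240454 ≈ 0.38348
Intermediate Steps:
h(C) = 1 (h(C) = (2*C)/((2*C)) = (2*C)*(1/(2*C)) = 1)
-2645/(-6895) + h(138)/l = -2645/(-6895) + 1/(-7426) = -2645*(-1/6895) + 1*(-1/7426) = 529/1379 - 1/7426 = 3926975/10240454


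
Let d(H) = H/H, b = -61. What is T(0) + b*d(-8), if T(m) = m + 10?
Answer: -51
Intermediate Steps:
T(m) = 10 + m
d(H) = 1
T(0) + b*d(-8) = (10 + 0) - 61*1 = 10 - 61 = -51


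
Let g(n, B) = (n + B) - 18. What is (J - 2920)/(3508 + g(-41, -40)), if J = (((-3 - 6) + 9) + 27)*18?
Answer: -2434/3409 ≈ -0.71399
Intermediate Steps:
g(n, B) = -18 + B + n (g(n, B) = (B + n) - 18 = -18 + B + n)
J = 486 (J = ((-9 + 9) + 27)*18 = (0 + 27)*18 = 27*18 = 486)
(J - 2920)/(3508 + g(-41, -40)) = (486 - 2920)/(3508 + (-18 - 40 - 41)) = -2434/(3508 - 99) = -2434/3409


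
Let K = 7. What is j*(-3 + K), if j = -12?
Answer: -48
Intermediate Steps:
j*(-3 + K) = -12*(-3 + 7) = -12*4 = -48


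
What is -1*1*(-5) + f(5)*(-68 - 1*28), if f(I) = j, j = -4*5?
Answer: 1925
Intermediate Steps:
j = -20
f(I) = -20
-1*1*(-5) + f(5)*(-68 - 1*28) = -1*1*(-5) - 20*(-68 - 1*28) = -1*(-5) - 20*(-68 - 28) = 5 - 20*(-96) = 5 + 1920 = 1925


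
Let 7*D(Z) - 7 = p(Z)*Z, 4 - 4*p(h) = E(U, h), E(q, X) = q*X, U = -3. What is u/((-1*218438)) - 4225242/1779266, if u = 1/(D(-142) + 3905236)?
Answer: -435246370029288419/183283955763042640 ≈ -2.3747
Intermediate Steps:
E(q, X) = X*q
p(h) = 1 + 3*h/4 (p(h) = 1 - h*(-3)/4 = 1 - (-3)*h/4 = 1 + 3*h/4)
D(Z) = 1 + Z*(1 + 3*Z/4)/7 (D(Z) = 1 + ((1 + 3*Z/4)*Z)/7 = 1 + (Z*(1 + 3*Z/4))/7 = 1 + Z*(1 + 3*Z/4)/7)
u = 7/27351640 (u = 1/((1 + (1/28)*(-142)*(4 + 3*(-142))) + 3905236) = 1/((1 + (1/28)*(-142)*(4 - 426)) + 3905236) = 1/((1 + (1/28)*(-142)*(-422)) + 3905236) = 1/((1 + 14981/7) + 3905236) = 1/(14988/7 + 3905236) = 1/(27351640/7) = 7/27351640 ≈ 2.5593e-7)
u/((-1*218438)) - 4225242/1779266 = 7/(27351640*((-1*218438))) - 4225242/1779266 = (7/27351640)/(-218438) - 4225242*1/1779266 = (7/27351640)*(-1/218438) - 72849/30677 = -7/5974637538320 - 72849/30677 = -435246370029288419/183283955763042640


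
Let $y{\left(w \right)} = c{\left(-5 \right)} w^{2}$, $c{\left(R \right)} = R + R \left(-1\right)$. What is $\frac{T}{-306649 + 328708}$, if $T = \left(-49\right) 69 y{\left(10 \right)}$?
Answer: $0$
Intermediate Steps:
$c{\left(R \right)} = 0$ ($c{\left(R \right)} = R - R = 0$)
$y{\left(w \right)} = 0$ ($y{\left(w \right)} = 0 w^{2} = 0$)
$T = 0$ ($T = \left(-49\right) 69 \cdot 0 = \left(-3381\right) 0 = 0$)
$\frac{T}{-306649 + 328708} = \frac{0}{-306649 + 328708} = \frac{0}{22059} = 0 \cdot \frac{1}{22059} = 0$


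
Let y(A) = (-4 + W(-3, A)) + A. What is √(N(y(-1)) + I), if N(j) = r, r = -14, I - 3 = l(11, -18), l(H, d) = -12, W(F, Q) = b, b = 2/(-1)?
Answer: I*√23 ≈ 4.7958*I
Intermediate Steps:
b = -2 (b = 2*(-1) = -2)
W(F, Q) = -2
y(A) = -6 + A (y(A) = (-4 - 2) + A = -6 + A)
I = -9 (I = 3 - 12 = -9)
N(j) = -14
√(N(y(-1)) + I) = √(-14 - 9) = √(-23) = I*√23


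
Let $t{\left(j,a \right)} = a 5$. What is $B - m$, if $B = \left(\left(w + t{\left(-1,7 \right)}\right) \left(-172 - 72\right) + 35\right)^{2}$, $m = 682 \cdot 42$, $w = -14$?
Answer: $25869277$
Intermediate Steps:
$m = 28644$
$t{\left(j,a \right)} = 5 a$
$B = 25897921$ ($B = \left(\left(-14 + 5 \cdot 7\right) \left(-172 - 72\right) + 35\right)^{2} = \left(\left(-14 + 35\right) \left(-244\right) + 35\right)^{2} = \left(21 \left(-244\right) + 35\right)^{2} = \left(-5124 + 35\right)^{2} = \left(-5089\right)^{2} = 25897921$)
$B - m = 25897921 - 28644 = 25869277$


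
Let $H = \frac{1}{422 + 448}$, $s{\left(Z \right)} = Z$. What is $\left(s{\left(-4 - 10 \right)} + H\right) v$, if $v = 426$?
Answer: $- \frac{864709}{145} \approx -5963.5$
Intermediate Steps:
$H = \frac{1}{870} \approx 0.0011494$
$\left(s{\left(-4 - 10 \right)} + H\right) v = \left(\left(-4 - 10\right) + \frac{1}{870}\right) 426 = \left(-14 + \frac{1}{870}\right) 426 = \left(- \frac{12179}{870}\right) 426 = - \frac{864709}{145}$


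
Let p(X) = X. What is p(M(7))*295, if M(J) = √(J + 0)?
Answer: 295*√7 ≈ 780.50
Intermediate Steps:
M(J) = √J
p(M(7))*295 = √7*295 = 295*√7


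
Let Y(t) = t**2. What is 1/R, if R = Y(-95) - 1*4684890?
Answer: -1/4675865 ≈ -2.1386e-7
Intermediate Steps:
R = -4675865 (R = (-95)**2 - 1*4684890 = 9025 - 4684890 = -4675865)
1/R = 1/(-4675865) = -1/4675865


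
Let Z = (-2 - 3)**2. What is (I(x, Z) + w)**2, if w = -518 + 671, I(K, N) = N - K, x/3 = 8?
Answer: 23716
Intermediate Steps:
x = 24 (x = 3*8 = 24)
Z = 25 (Z = (-5)**2 = 25)
w = 153
(I(x, Z) + w)**2 = ((25 - 1*24) + 153)**2 = ((25 - 24) + 153)**2 = (1 + 153)**2 = 154**2 = 23716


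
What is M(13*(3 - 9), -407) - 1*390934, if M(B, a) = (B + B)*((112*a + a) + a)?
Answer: 6847154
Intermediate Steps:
M(B, a) = 228*B*a (M(B, a) = (2*B)*(113*a + a) = (2*B)*(114*a) = 228*B*a)
M(13*(3 - 9), -407) - 1*390934 = 228*(13*(3 - 9))*(-407) - 1*390934 = 228*(13*(-6))*(-407) - 390934 = 228*(-78)*(-407) - 390934 = 7238088 - 390934 = 6847154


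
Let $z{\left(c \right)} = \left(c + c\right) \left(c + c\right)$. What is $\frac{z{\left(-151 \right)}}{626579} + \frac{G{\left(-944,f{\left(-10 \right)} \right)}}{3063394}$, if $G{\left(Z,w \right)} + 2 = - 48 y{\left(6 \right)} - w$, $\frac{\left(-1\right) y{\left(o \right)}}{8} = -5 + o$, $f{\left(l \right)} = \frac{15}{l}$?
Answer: $\frac{559268158845}{3838916698252} \approx 0.14568$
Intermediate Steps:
$z{\left(c \right)} = 4 c^{2}$ ($z{\left(c \right)} = 2 c 2 c = 4 c^{2}$)
$y{\left(o \right)} = 40 - 8 o$ ($y{\left(o \right)} = - 8 \left(-5 + o\right) = 40 - 8 o$)
$G{\left(Z,w \right)} = 382 - w$ ($G{\left(Z,w \right)} = -2 - \left(w + 48 \left(40 - 48\right)\right) = -2 - \left(-384 + w\right) = 382 - w$)
$\frac{z{\left(-151 \right)}}{626579} + \frac{G{\left(-944,f{\left(-10 \right)} \right)}}{3063394} = \frac{4 \left(-151\right)^{2}}{626579} + \frac{382 - \frac{15}{-10}}{3063394} = 4 \cdot 22801 \cdot \frac{1}{626579} + \left(382 - 15 \left(- \frac{1}{10}\right)\right) \frac{1}{3063394} = 91204 \cdot \frac{1}{626579} + \left(382 - - \frac{3}{2}\right) \frac{1}{3063394} = \frac{91204}{626579} + \left(382 + \frac{3}{2}\right) \frac{1}{3063394} = \frac{91204}{626579} + \frac{767}{2} \cdot \frac{1}{3063394} = \frac{91204}{626579} + \frac{767}{6126788} = \frac{559268158845}{3838916698252}$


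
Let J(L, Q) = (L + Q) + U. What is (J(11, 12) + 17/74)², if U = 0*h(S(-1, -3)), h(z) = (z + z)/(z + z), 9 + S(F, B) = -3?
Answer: 2954961/5476 ≈ 539.62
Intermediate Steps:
S(F, B) = -12 (S(F, B) = -9 - 3 = -12)
h(z) = 1 (h(z) = (2*z)/((2*z)) = (2*z)*(1/(2*z)) = 1)
U = 0 (U = 0*1 = 0)
J(L, Q) = L + Q (J(L, Q) = (L + Q) + 0 = L + Q)
(J(11, 12) + 17/74)² = ((11 + 12) + 17/74)² = (23 + 17*(1/74))² = (23 + 17/74)² = (1719/74)² = 2954961/5476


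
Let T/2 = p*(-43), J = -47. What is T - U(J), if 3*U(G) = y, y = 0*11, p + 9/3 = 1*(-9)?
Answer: 1032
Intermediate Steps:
p = -12 (p = -3 + 1*(-9) = -3 - 9 = -12)
y = 0
U(G) = 0 (U(G) = (1/3)*0 = 0)
T = 1032 (T = 2*(-12*(-43)) = 2*516 = 1032)
T - U(J) = 1032 - 1*0 = 1032 + 0 = 1032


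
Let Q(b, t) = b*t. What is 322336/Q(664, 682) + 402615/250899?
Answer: 498479503/215187709 ≈ 2.3165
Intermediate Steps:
322336/Q(664, 682) + 402615/250899 = 322336/((664*682)) + 402615/250899 = 322336/452848 + 402615*(1/250899) = 322336*(1/452848) + 134205/83633 = 20146/28303 + 134205/83633 = 498479503/215187709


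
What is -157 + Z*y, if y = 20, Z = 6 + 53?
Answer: 1023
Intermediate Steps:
Z = 59
-157 + Z*y = -157 + 59*20 = -157 + 1180 = 1023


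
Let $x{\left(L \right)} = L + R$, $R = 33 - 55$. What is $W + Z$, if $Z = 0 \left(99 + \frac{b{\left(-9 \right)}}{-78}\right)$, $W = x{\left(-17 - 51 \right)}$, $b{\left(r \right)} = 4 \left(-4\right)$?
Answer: $-90$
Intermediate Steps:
$R = -22$
$b{\left(r \right)} = -16$
$x{\left(L \right)} = -22 + L$ ($x{\left(L \right)} = L - 22 = -22 + L$)
$W = -90$ ($W = -22 - 68 = -90$)
$Z = 0$ ($Z = 0 \left(99 - \frac{16}{-78}\right) = 0 \left(99 - - \frac{8}{39}\right) = 0 \left(99 + \frac{8}{39}\right) = 0 \cdot \frac{3869}{39} = 0$)
$W + Z = -90 + 0 = -90$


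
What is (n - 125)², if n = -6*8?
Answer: 29929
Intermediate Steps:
n = -48
(n - 125)² = (-48 - 125)² = (-173)² = 29929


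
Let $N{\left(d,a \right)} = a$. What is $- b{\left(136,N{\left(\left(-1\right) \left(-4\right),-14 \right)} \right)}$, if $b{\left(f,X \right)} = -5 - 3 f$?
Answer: $413$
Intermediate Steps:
$- b{\left(136,N{\left(\left(-1\right) \left(-4\right),-14 \right)} \right)} = - (-5 - 408) = \left(-1\right) \left(-413\right) = 413$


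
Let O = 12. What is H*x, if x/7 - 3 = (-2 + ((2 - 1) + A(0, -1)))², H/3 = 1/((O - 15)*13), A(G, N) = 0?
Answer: -28/13 ≈ -2.1538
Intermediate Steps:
H = -1/13 (H = 3/(((12 - 15)*13)) = 3/((-3*13)) = 3/(-39) = 3*(-1/39) = -1/13 ≈ -0.076923)
x = 28 (x = 21 + 7*(-2 + ((2 - 1) + 0))² = 21 + 7*(-2 + (1 + 0))² = 21 + 7*(-2 + 1)² = 21 + 7*(-1)² = 21 + 7*1 = 21 + 7 = 28)
H*x = -1/13*28 = -28/13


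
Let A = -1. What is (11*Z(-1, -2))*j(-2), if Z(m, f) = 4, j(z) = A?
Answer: -44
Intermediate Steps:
j(z) = -1
(11*Z(-1, -2))*j(-2) = (11*4)*(-1) = 44*(-1) = -44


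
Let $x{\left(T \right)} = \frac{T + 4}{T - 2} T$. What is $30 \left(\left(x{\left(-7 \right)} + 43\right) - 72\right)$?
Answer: $-940$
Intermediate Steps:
$x{\left(T \right)} = \frac{T \left(4 + T\right)}{-2 + T}$ ($x{\left(T \right)} = \frac{4 + T}{-2 + T} T = \frac{T \left(4 + T\right)}{-2 + T}$)
$30 \left(\left(x{\left(-7 \right)} + 43\right) - 72\right) = 30 \left(\left(- \frac{7 \left(4 - 7\right)}{-2 - 7} + 43\right) - 72\right) = 30 \left(\left(\left(-7\right) \frac{1}{-9} \left(-3\right) + 43\right) - 72\right) = 30 \left(\left(\left(-7\right) \left(- \frac{1}{9}\right) \left(-3\right) + 43\right) - 72\right) = 30 \left(\left(- \frac{7}{3} + 43\right) - 72\right) = 30 \left(\frac{122}{3} - 72\right) = 30 \left(- \frac{94}{3}\right) = -940$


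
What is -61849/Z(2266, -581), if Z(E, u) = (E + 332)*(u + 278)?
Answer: 61849/787194 ≈ 0.078569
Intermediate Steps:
Z(E, u) = (278 + u)*(332 + E) (Z(E, u) = (332 + E)*(278 + u) = (278 + u)*(332 + E))
-61849/Z(2266, -581) = -61849/(92296 + 278*2266 + 332*(-581) + 2266*(-581)) = -61849/(92296 + 629948 - 192892 - 1316546) = -61849/(-787194) = -61849*(-1/787194) = 61849/787194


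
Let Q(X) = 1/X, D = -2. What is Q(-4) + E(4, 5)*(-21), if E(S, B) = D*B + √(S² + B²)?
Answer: 839/4 - 21*√41 ≈ 75.284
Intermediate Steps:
E(S, B) = √(B² + S²) - 2*B (E(S, B) = -2*B + √(S² + B²) = -2*B + √(B² + S²) = √(B² + S²) - 2*B)
Q(-4) + E(4, 5)*(-21) = 1/(-4) + (√(5² + 4²) - 2*5)*(-21) = -¼ + (√(25 + 16) - 10)*(-21) = -¼ + (√41 - 10)*(-21) = -¼ + (-10 + √41)*(-21) = -¼ + (210 - 21*√41) = 839/4 - 21*√41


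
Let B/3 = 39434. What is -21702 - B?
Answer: -140004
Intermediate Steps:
B = 118302 (B = 3*39434 = 118302)
-21702 - B = -21702 - 1*118302 = -21702 - 118302 = -140004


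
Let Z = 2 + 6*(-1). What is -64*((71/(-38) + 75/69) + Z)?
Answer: 133728/437 ≈ 306.01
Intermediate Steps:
Z = -4 (Z = 2 - 6 = -4)
-64*((71/(-38) + 75/69) + Z) = -64*((71/(-38) + 75/69) - 4) = -64*((71*(-1/38) + 75*(1/69)) - 4) = -64*((-71/38 + 25/23) - 4) = -64*(-683/874 - 4) = -64*(-4179/874) = 133728/437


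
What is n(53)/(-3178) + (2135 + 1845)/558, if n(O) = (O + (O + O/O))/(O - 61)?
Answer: 50623613/7093296 ≈ 7.1368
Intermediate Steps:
n(O) = (1 + 2*O)/(-61 + O) (n(O) = (O + (O + 1))/(-61 + O) = (O + (1 + O))/(-61 + O) = (1 + 2*O)/(-61 + O))
n(53)/(-3178) + (2135 + 1845)/558 = ((1 + 2*53)/(-61 + 53))/(-3178) + (2135 + 1845)/558 = ((1 + 106)/(-8))*(-1/3178) + 3980*(1/558) = -1/8*107*(-1/3178) + 1990/279 = -107/8*(-1/3178) + 1990/279 = 107/25424 + 1990/279 = 50623613/7093296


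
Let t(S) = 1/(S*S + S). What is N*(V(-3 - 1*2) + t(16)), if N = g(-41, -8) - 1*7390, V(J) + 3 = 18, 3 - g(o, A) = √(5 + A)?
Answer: -30146347/272 - 4081*I*√3/272 ≈ -1.1083e+5 - 25.987*I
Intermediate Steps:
t(S) = 1/(S + S²) (t(S) = 1/(S² + S) = 1/(S + S²))
g(o, A) = 3 - √(5 + A)
V(J) = 15 (V(J) = -3 + 18 = 15)
N = -7387 - I*√3 (N = (3 - √(5 - 8)) - 1*7390 = (3 - √(-3)) - 7390 = (3 - I*√3) - 7390 = -7387 - I*√3 ≈ -7387.0 - 1.732*I)
N*(V(-3 - 1*2) + t(16)) = (-7387 - I*√3)*(15 + 1/(16*(1 + 16))) = (-7387 - I*√3)*(15 + (1/16)/17) = (-7387 - I*√3)*(15 + (1/16)*(1/17)) = (-7387 - I*√3)*(15 + 1/272) = (-7387 - I*√3)*(4081/272) = -30146347/272 - 4081*I*√3/272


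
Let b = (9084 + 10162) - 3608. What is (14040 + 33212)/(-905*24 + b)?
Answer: -23626/3041 ≈ -7.7692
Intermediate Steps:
b = 15638 (b = 19246 - 3608 = 15638)
(14040 + 33212)/(-905*24 + b) = (14040 + 33212)/(-905*24 + 15638) = 47252/(-21720 + 15638) = 47252/(-6082) = 47252*(-1/6082) = -23626/3041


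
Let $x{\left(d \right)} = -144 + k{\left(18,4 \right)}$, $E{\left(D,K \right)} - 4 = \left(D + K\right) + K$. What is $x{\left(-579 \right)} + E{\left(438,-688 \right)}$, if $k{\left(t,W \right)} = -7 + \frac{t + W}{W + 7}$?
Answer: $-1083$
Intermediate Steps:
$E{\left(D,K \right)} = 4 + D + 2 K$ ($E{\left(D,K \right)} = 4 + \left(\left(D + K\right) + K\right) = 4 + \left(D + 2 K\right) = 4 + D + 2 K$)
$k{\left(t,W \right)} = -7 + \frac{W + t}{7 + W}$
$x{\left(d \right)} = -149$ ($x{\left(d \right)} = -144 + \frac{-49 + 18 - 24}{7 + 4} = -144 + \frac{-49 + 18 - 24}{11} = -144 + \frac{1}{11} \left(-55\right) = -144 - 5 = -149$)
$x{\left(-579 \right)} + E{\left(438,-688 \right)} = -149 + \left(4 + 438 + 2 \left(-688\right)\right) = -149 + \left(4 + 438 - 1376\right) = -149 - 934 = -1083$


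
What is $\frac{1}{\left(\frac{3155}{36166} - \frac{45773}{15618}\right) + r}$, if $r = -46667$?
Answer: $- \frac{141210147}{6590255467931} \approx -2.1427 \cdot 10^{-5}$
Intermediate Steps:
$\frac{1}{\left(\frac{3155}{36166} - \frac{45773}{15618}\right) + r} = \frac{1}{\left(\frac{3155}{36166} - \frac{45773}{15618}\right) - 46667} = \frac{1}{- \frac{401537882}{141210147} - 46667} = \frac{1}{- \frac{6590255467931}{141210147}} = - \frac{141210147}{6590255467931}$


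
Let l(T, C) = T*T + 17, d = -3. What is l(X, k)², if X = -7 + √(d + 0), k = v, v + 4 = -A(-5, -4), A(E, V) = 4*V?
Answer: 3381 - 1764*I*√3 ≈ 3381.0 - 3055.3*I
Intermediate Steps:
v = 12 (v = -4 - 4*(-4) = -4 - 1*(-16) = -4 + 16 = 12)
k = 12
X = -7 + I*√3 (X = -7 + √(-3 + 0) = -7 + √(-3) = -7 + I*√3 ≈ -7.0 + 1.732*I)
l(T, C) = 17 + T² (l(T, C) = T² + 17 = 17 + T²)
l(X, k)² = (17 + (-7 + I*√3)²)²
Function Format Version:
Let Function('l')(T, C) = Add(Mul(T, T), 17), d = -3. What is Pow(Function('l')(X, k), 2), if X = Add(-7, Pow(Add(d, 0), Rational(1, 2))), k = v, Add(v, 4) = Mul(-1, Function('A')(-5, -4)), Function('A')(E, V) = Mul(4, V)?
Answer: Add(3381, Mul(-1764, I, Pow(3, Rational(1, 2)))) ≈ Add(3381.0, Mul(-3055.3, I))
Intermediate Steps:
v = 12 (v = Add(-4, Mul(-1, Mul(4, -4))) = Add(-4, Mul(-1, -16)) = Add(-4, 16) = 12)
k = 12
X = Add(-7, Mul(I, Pow(3, Rational(1, 2)))) (X = Add(-7, Pow(Add(-3, 0), Rational(1, 2))) = Add(-7, Pow(-3, Rational(1, 2))) = Add(-7, Mul(I, Pow(3, Rational(1, 2)))) ≈ Add(-7.0000, Mul(1.7320, I)))
Function('l')(T, C) = Add(17, Pow(T, 2)) (Function('l')(T, C) = Add(Pow(T, 2), 17) = Add(17, Pow(T, 2)))
Pow(Function('l')(X, k), 2) = Pow(Add(17, Pow(Add(-7, Mul(I, Pow(3, Rational(1, 2)))), 2)), 2)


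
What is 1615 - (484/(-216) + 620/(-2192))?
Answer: 23932879/14796 ≈ 1617.5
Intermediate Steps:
1615 - (484/(-216) + 620/(-2192)) = 1615 - (484*(-1/216) + 620*(-1/2192)) = 1615 - (-121/54 - 155/548) = 1615 - 1*(-37339/14796) = 1615 + 37339/14796 = 23932879/14796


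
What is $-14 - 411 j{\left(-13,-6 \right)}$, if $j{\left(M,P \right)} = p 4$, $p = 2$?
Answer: $-3302$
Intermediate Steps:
$j{\left(M,P \right)} = 8$ ($j{\left(M,P \right)} = 2 \cdot 4 = 8$)
$-14 - 411 j{\left(-13,-6 \right)} = -14 - 3288 = -3302$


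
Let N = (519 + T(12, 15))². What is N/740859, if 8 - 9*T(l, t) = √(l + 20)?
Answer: 7297691/20003193 - 37432*√2/60009579 ≈ 0.36394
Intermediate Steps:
T(l, t) = 8/9 - √(20 + l)/9 (T(l, t) = 8/9 - √(l + 20)/9 = 8/9 - √(20 + l)/9)
N = (4679/9 - 4*√2/9)² (N = (519 + (8/9 - √(20 + 12)/9))² = (519 + (8/9 - 4*√2/9))² = (4679/9 - 4*√2/9)² ≈ 2.6963e+5)
N/740859 = (7297691/27 - 37432*√2/81)/740859 = (7297691/27 - 37432*√2/81)*(1/740859) = 7297691/20003193 - 37432*√2/60009579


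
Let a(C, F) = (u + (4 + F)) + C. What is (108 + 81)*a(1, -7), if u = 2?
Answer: 0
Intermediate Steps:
a(C, F) = 6 + C + F (a(C, F) = (2 + (4 + F)) + C = (6 + F) + C = 6 + C + F)
(108 + 81)*a(1, -7) = (108 + 81)*(6 + 1 - 7) = 189*0 = 0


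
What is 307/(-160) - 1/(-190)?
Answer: -5817/3040 ≈ -1.9135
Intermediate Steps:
307/(-160) - 1/(-190) = 307*(-1/160) - 1*(-1/190) = -307/160 + 1/190 = -5817/3040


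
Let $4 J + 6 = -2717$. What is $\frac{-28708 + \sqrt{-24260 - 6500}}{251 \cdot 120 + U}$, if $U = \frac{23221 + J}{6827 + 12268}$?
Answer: $- \frac{2192717040}{2300655761} + \frac{152760 i \sqrt{7690}}{2300655761} \approx -0.95308 + 0.0058227 i$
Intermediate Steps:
$J = - \frac{2723}{4}$ ($J = - \frac{3}{2} + \frac{1}{4} \left(-2717\right) = - \frac{3}{2} - \frac{2717}{4} = - \frac{2723}{4} \approx -680.75$)
$U = \frac{90161}{76380}$ ($U = \frac{23221 - \frac{2723}{4}}{6827 + 12268} = \frac{90161}{4 \cdot 19095} = \frac{90161}{4} \cdot \frac{1}{19095} = \frac{90161}{76380} \approx 1.1804$)
$\frac{-28708 + \sqrt{-24260 - 6500}}{251 \cdot 120 + U} = \frac{-28708 + \sqrt{-24260 - 6500}}{251 \cdot 120 + \frac{90161}{76380}} = \frac{-28708 + \sqrt{-30760}}{30120 + \frac{90161}{76380}} = \frac{-28708 + 2 i \sqrt{7690}}{\frac{2300655761}{76380}} = \left(-28708 + 2 i \sqrt{7690}\right) \frac{76380}{2300655761} = - \frac{2192717040}{2300655761} + \frac{152760 i \sqrt{7690}}{2300655761}$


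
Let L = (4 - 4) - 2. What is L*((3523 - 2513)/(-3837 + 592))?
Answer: 404/649 ≈ 0.62250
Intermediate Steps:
L = -2 (L = 0 - 2 = -2)
L*((3523 - 2513)/(-3837 + 592)) = -2*(3523 - 2513)/(-3837 + 592) = -2020/(-3245) = -2020*(-1)/3245 = -2*(-202/649) = 404/649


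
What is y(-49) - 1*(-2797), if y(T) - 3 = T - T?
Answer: 2800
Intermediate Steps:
y(T) = 3 (y(T) = 3 + (T - T) = 3 + 0 = 3)
y(-49) - 1*(-2797) = 3 - 1*(-2797) = 3 + 2797 = 2800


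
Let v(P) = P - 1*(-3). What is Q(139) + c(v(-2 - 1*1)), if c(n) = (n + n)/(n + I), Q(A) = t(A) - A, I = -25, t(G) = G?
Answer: 0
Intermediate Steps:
Q(A) = 0 (Q(A) = A - A = 0)
v(P) = 3 + P (v(P) = P + 3 = 3 + P)
c(n) = 2*n/(-25 + n) (c(n) = (n + n)/(n - 25) = (2*n)/(-25 + n) = 2*n/(-25 + n))
Q(139) + c(v(-2 - 1*1)) = 0 + 2*(3 + (-2 - 1*1))/(-25 + (3 + (-2 - 1*1))) = 0 + 2*(3 + (-2 - 1))/(-25 + (3 + (-2 - 1))) = 0 + 2*(3 - 3)/(-25 + (3 - 3)) = 0 + 2*0/(-25 + 0) = 0 + 2*0/(-25) = 0 + 2*0*(-1/25) = 0 + 0 = 0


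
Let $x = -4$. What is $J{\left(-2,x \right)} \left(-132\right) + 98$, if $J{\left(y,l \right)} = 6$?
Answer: $-694$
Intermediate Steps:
$J{\left(-2,x \right)} \left(-132\right) + 98 = 6 \left(-132\right) + 98 = -792 + 98 = -694$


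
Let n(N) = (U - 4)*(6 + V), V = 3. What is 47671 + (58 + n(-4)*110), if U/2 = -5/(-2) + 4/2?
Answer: 52679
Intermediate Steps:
U = 9 (U = 2*(-5/(-2) + 4/2) = 2*(-5*(-1/2) + 4*(1/2)) = 2*(5/2 + 2) = 2*(9/2) = 9)
n(N) = 45 (n(N) = (9 - 4)*(6 + 3) = 5*9 = 45)
47671 + (58 + n(-4)*110) = 47671 + (58 + 45*110) = 47671 + (58 + 4950) = 47671 + 5008 = 52679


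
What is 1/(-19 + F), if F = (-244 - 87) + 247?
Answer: -1/103 ≈ -0.0097087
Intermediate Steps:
F = -84 (F = -331 + 247 = -84)
1/(-19 + F) = 1/(-19 - 84) = 1/(-103) = -1/103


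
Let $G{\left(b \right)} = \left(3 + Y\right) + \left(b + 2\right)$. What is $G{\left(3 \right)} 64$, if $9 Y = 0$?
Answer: $512$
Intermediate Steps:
$Y = 0$ ($Y = \frac{1}{9} \cdot 0 = 0$)
$G{\left(b \right)} = 5 + b$ ($G{\left(b \right)} = \left(3 + 0\right) + \left(b + 2\right) = 3 + \left(2 + b\right) = 5 + b$)
$G{\left(3 \right)} 64 = \left(5 + 3\right) 64 = 8 \cdot 64 = 512$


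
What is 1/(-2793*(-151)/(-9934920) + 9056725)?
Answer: 3311640/29992612638419 ≈ 1.1042e-7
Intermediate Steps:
1/(-2793*(-151)/(-9934920) + 9056725) = 1/(421743*(-1/9934920) + 9056725) = 1/(-140581/3311640 + 9056725) = 1/(29992612638419/3311640) = 3311640/29992612638419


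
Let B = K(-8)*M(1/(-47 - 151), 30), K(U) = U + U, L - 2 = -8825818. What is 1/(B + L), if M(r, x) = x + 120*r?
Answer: -33/291267448 ≈ -1.1330e-7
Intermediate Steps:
L = -8825816 (L = 2 - 8825818 = -8825816)
K(U) = 2*U
B = -15520/33 (B = (2*(-8))*(30 + 120/(-47 - 151)) = -16*(30 + 120/(-198)) = -16*(30 + 120*(-1/198)) = -16*(30 - 20/33) = -16*970/33 = -15520/33 ≈ -470.30)
1/(B + L) = 1/(-15520/33 - 8825816) = 1/(-291267448/33) = -33/291267448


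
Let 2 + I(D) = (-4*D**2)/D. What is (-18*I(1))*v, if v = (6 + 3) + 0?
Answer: 972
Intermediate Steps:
v = 9 (v = 9 + 0 = 9)
I(D) = -2 - 4*D (I(D) = -2 + (-4*D**2)/D = -2 - 4*D)
(-18*I(1))*v = -18*(-2 - 4*1)*9 = -18*(-2 - 4)*9 = -18*(-6)*9 = 108*9 = 972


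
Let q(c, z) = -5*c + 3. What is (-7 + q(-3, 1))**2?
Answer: 121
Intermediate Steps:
q(c, z) = 3 - 5*c
(-7 + q(-3, 1))**2 = (-7 + (3 - 5*(-3)))**2 = (-7 + (3 + 15))**2 = (-7 + 18)**2 = 11**2 = 121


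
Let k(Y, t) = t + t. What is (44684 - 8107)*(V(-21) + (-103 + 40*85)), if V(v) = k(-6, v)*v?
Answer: 152855283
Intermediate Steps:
k(Y, t) = 2*t
V(v) = 2*v² (V(v) = (2*v)*v = 2*v²)
(44684 - 8107)*(V(-21) + (-103 + 40*85)) = (44684 - 8107)*(2*(-21)² + (-103 + 40*85)) = 36577*(2*441 + (-103 + 3400)) = 36577*(882 + 3297) = 36577*4179 = 152855283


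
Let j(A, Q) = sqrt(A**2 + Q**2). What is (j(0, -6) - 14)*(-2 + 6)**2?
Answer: -128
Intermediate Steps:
(j(0, -6) - 14)*(-2 + 6)**2 = (sqrt(0**2 + (-6)**2) - 14)*(-2 + 6)**2 = (sqrt(0 + 36) - 14)*4**2 = (sqrt(36) - 14)*16 = (6 - 14)*16 = -8*16 = -128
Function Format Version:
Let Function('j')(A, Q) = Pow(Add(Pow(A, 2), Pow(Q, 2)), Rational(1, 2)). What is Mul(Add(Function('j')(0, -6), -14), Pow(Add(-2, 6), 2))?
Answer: -128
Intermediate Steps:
Mul(Add(Function('j')(0, -6), -14), Pow(Add(-2, 6), 2)) = Mul(Add(Pow(Add(Pow(0, 2), Pow(-6, 2)), Rational(1, 2)), -14), Pow(Add(-2, 6), 2)) = Mul(Add(Pow(Add(0, 36), Rational(1, 2)), -14), Pow(4, 2)) = Mul(Add(Pow(36, Rational(1, 2)), -14), 16) = Mul(Add(6, -14), 16) = Mul(-8, 16) = -128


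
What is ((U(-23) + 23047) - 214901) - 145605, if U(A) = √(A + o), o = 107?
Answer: -337459 + 2*√21 ≈ -3.3745e+5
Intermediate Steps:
U(A) = √(107 + A) (U(A) = √(A + 107) = √(107 + A))
((U(-23) + 23047) - 214901) - 145605 = ((√(107 - 23) + 23047) - 214901) - 145605 = ((√84 + 23047) - 214901) - 145605 = ((2*√21 + 23047) - 214901) - 145605 = ((23047 + 2*√21) - 214901) - 145605 = (-191854 + 2*√21) - 145605 = -337459 + 2*√21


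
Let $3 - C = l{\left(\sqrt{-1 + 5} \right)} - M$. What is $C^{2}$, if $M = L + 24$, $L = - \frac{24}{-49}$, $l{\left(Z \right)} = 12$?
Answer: $\frac{576081}{2401} \approx 239.93$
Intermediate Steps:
$L = \frac{24}{49}$ ($L = \left(-24\right) \left(- \frac{1}{49}\right) = \frac{24}{49} \approx 0.4898$)
$M = \frac{1200}{49}$ ($M = \frac{24}{49} + 24 = \frac{1200}{49} \approx 24.49$)
$C = \frac{759}{49}$ ($C = 3 - \left(12 - \frac{1200}{49}\right) = 3 - - \frac{612}{49} = 3 + \frac{612}{49} = \frac{759}{49} \approx 15.49$)
$C^{2} = \left(\frac{759}{49}\right)^{2} = \frac{576081}{2401}$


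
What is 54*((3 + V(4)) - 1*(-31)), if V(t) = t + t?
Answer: 2268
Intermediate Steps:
V(t) = 2*t
54*((3 + V(4)) - 1*(-31)) = 54*((3 + 2*4) - 1*(-31)) = 54*((3 + 8) + 31) = 54*(11 + 31) = 54*42 = 2268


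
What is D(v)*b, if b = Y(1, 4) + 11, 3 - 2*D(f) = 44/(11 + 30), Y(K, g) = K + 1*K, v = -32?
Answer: 1027/82 ≈ 12.524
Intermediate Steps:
Y(K, g) = 2*K (Y(K, g) = K + K = 2*K)
D(f) = 79/82 (D(f) = 3/2 - 22/(11 + 30) = 3/2 - 22/41 = 79/82)
b = 13 (b = 2*1 + 11 = 2 + 11 = 13)
D(v)*b = (79/82)*13 = 1027/82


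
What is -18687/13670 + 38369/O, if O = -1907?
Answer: -560140339/26068690 ≈ -21.487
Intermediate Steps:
-18687/13670 + 38369/O = -18687/13670 + 38369/(-1907) = -18687*1/13670 + 38369*(-1/1907) = -18687/13670 - 38369/1907 = -560140339/26068690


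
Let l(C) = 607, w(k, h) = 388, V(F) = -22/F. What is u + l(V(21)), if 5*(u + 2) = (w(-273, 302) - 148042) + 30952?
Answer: -113677/5 ≈ -22735.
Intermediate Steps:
u = -116712/5 (u = -2 + ((388 - 148042) + 30952)/5 = -2 + (-147654 + 30952)/5 = -2 + (1/5)*(-116702) = -2 - 116702/5 = -116712/5 ≈ -23342.)
u + l(V(21)) = -116712/5 + 607 = -113677/5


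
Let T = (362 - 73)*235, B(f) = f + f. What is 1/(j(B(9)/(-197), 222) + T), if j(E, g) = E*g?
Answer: 197/13375259 ≈ 1.4729e-5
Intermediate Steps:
B(f) = 2*f
T = 67915 (T = 289*235 = 67915)
1/(j(B(9)/(-197), 222) + T) = 1/(((2*9)/(-197))*222 + 67915) = 1/((18*(-1/197))*222 + 67915) = 1/(-18/197*222 + 67915) = 1/(-3996/197 + 67915) = 1/(13375259/197) = 197/13375259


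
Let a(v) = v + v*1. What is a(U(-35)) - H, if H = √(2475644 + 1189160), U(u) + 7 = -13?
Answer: -40 - 2*√916201 ≈ -1954.4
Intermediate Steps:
U(u) = -20 (U(u) = -7 - 13 = -20)
a(v) = 2*v (a(v) = v + v = 2*v)
H = 2*√916201 (H = √3664804 = 2*√916201 ≈ 1914.4)
a(U(-35)) - H = 2*(-20) - 2*√916201 = -40 - 2*√916201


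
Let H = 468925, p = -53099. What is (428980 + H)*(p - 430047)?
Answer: -433819209130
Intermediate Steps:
(428980 + H)*(p - 430047) = (428980 + 468925)*(-53099 - 430047) = 897905*(-483146) = -433819209130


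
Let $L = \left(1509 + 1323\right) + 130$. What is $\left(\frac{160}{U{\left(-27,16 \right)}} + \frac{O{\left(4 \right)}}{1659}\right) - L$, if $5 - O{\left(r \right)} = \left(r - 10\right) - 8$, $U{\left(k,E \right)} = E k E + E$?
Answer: $- \frac{2117924299}{715029} \approx -2962.0$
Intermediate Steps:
$U{\left(k,E \right)} = E + k E^{2}$ ($U{\left(k,E \right)} = k E^{2} + E = E + k E^{2}$)
$O{\left(r \right)} = 23 - r$ ($O{\left(r \right)} = 5 - \left(\left(r - 10\right) - 8\right) = 5 - \left(\left(-10 + r\right) - 8\right) = 5 - \left(-18 + r\right) = 23 - r$)
$L = 2962$ ($L = 2832 + 130 = 2962$)
$\left(\frac{160}{U{\left(-27,16 \right)}} + \frac{O{\left(4 \right)}}{1659}\right) - L = \left(\frac{160}{16 \left(1 + 16 \left(-27\right)\right)} + \frac{23 - 4}{1659}\right) - 2962 = \left(\frac{160}{16 \left(1 - 432\right)} + \left(23 - 4\right) \frac{1}{1659}\right) - 2962 = \left(\frac{160}{16 \left(-431\right)} + 19 \cdot \frac{1}{1659}\right) - 2962 = \left(\frac{160}{-6896} + \frac{19}{1659}\right) - 2962 = \left(160 \left(- \frac{1}{6896}\right) + \frac{19}{1659}\right) - 2962 = \left(- \frac{10}{431} + \frac{19}{1659}\right) - 2962 = - \frac{8401}{715029} - 2962 = - \frac{2117924299}{715029}$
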